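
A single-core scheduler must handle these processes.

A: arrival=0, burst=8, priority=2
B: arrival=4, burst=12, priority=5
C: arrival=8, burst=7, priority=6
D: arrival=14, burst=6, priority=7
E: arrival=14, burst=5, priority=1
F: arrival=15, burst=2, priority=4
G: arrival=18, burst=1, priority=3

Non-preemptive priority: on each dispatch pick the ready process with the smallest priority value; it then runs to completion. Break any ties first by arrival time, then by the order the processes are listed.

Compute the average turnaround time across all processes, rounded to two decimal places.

15.71

Schedule: | A 0-8 | B 8-20 | E 20-25 | G 25-26 | F 26-28 | C 28-35 | D 35-41 |
Completion: A=8  B=20  C=35  D=41  E=25  F=28  G=26
Turnaround (C−A): A=8  B=16  C=27  D=27  E=11  F=13  G=8
Turnaround times: A=8, B=16, C=27, D=27, E=11, F=13, G=8
Average turnaround = (8+16+27+27+11+13+8) / 7 = 110/7 = 15.71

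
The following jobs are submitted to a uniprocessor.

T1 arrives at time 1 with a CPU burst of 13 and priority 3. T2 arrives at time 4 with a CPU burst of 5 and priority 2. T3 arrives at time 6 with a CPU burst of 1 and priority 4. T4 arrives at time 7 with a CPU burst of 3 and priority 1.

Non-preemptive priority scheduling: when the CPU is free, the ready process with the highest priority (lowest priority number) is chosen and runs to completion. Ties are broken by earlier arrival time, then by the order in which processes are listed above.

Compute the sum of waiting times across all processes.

Schedule: | idle 0-1 | T1 1-14 | T4 14-17 | T2 17-22 | T3 22-23 |
Completion: T1=14  T2=22  T3=23  T4=17
Turnaround (C−A): T1=13  T2=18  T3=17  T4=10
Waiting = turnaround − burst: T1=0, T2=13, T3=16, T4=7
Total waiting = 0 + 13 + 16 + 7 = 36

36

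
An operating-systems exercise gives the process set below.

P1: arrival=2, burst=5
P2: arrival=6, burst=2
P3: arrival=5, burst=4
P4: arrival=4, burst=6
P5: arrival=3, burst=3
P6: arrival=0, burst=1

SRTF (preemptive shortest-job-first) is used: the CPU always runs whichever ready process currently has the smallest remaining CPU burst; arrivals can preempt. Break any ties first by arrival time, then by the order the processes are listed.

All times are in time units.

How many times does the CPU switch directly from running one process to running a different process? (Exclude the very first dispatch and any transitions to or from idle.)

Schedule: | P6 0-1 | idle 1-2 | P1 2-3 | P5 3-6 | P2 6-8 | P1 8-12 | P3 12-16 | P4 16-22 |
Completion: P1=12  P2=8  P3=16  P4=22  P5=6  P6=1
Turnaround (C−A): P1=10  P2=2  P3=11  P4=18  P5=3  P6=1

5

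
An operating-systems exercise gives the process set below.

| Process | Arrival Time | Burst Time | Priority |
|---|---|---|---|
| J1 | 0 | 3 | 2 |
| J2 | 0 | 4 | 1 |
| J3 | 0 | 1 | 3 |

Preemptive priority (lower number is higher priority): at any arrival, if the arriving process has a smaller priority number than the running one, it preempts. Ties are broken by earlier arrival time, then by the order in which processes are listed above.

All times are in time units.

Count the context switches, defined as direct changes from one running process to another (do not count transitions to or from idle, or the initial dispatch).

Timeline: | J2 0-4 | J1 4-7 | J3 7-8 |
Completion: J1=7  J2=4  J3=8
Turnaround (C−A): J1=7  J2=4  J3=8

2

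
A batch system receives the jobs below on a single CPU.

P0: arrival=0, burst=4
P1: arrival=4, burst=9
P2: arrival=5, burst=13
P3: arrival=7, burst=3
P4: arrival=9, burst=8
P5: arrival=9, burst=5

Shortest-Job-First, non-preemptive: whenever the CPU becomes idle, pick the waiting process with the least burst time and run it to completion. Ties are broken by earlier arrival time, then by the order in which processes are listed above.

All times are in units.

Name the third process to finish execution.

P3

Gantt: | P0 0-4 | P1 4-13 | P3 13-16 | P5 16-21 | P4 21-29 | P2 29-42 |
Completion: P0=4  P1=13  P2=42  P3=16  P4=29  P5=21
Turnaround (C−A): P0=4  P1=9  P2=37  P3=9  P4=20  P5=12
Finish order: P0 → P1 → P3 → P5 → P4 → P2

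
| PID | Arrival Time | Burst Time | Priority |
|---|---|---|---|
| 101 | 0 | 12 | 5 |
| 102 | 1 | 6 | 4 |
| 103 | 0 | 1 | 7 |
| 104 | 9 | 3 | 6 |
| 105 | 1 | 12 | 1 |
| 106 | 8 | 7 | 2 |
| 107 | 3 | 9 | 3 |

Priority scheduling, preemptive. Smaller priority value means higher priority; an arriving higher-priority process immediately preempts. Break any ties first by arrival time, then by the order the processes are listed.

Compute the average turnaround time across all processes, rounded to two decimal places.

31.43

Gantt: | 101 0-1 | 105 1-13 | 106 13-20 | 107 20-29 | 102 29-35 | 101 35-46 | 104 46-49 | 103 49-50 |
Completion: 101=46  102=35  103=50  104=49  105=13  106=20  107=29
Turnaround times: 101=46, 102=34, 103=50, 104=40, 105=12, 106=12, 107=26
Average turnaround = (46+34+50+40+12+12+26) / 7 = 220/7 = 31.43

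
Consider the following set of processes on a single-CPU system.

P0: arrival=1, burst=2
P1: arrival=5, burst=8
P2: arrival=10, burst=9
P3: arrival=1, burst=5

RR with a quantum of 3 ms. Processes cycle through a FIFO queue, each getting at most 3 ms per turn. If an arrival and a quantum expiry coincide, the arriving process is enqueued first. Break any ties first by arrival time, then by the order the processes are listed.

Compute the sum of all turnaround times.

Timeline: | idle 0-1 | P0 1-3 | P3 3-6 | P1 6-9 | P3 9-11 | P1 11-14 | P2 14-17 | P1 17-19 | P2 19-25 |
Completion: P0=3  P1=19  P2=25  P3=11
Turnaround (C−A): P0=2  P1=14  P2=15  P3=10
Turnaround = completion − arrival: P0=2, P1=14, P2=15, P3=10
Total turnaround = 2 + 14 + 15 + 10 = 41

41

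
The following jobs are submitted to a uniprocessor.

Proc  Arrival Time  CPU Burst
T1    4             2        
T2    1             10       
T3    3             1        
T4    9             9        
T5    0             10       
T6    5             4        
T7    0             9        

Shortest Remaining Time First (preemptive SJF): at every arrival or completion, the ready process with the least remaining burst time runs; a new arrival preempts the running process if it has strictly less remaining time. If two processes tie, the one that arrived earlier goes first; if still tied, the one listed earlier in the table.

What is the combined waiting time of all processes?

Schedule: | T7 0-3 | T3 3-4 | T1 4-6 | T6 6-10 | T7 10-16 | T4 16-25 | T5 25-35 | T2 35-45 |
Completion: T1=6  T2=45  T3=4  T4=25  T5=35  T6=10  T7=16
Turnaround (C−A): T1=2  T2=44  T3=1  T4=16  T5=35  T6=5  T7=16
Waiting = turnaround − burst: T1=0, T2=34, T3=0, T4=7, T5=25, T6=1, T7=7
Total waiting = 0 + 34 + 0 + 7 + 25 + 1 + 7 = 74

74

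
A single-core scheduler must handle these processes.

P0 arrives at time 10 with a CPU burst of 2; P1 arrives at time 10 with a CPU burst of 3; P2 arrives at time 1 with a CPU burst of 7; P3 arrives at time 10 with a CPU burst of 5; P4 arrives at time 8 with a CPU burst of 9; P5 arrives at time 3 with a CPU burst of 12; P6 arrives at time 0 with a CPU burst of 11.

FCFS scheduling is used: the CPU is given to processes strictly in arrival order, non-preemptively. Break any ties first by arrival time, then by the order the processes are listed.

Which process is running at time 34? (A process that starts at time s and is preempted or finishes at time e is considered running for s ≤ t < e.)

Timeline: | P6 0-11 | P2 11-18 | P5 18-30 | P4 30-39 | P0 39-41 | P1 41-44 | P3 44-49 |
Completion: P0=41  P1=44  P2=18  P3=49  P4=39  P5=30  P6=11

P4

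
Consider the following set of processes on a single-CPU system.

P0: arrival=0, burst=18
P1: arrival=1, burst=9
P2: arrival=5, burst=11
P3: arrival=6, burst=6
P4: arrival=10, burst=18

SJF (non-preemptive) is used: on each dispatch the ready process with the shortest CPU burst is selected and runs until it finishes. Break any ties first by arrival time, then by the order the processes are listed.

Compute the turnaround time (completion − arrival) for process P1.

Timeline: | P0 0-18 | P3 18-24 | P1 24-33 | P2 33-44 | P4 44-62 |
Completion: P0=18  P1=33  P2=44  P3=24  P4=62
Turnaround(P1) = completion − arrival = 33 − 1 = 32

32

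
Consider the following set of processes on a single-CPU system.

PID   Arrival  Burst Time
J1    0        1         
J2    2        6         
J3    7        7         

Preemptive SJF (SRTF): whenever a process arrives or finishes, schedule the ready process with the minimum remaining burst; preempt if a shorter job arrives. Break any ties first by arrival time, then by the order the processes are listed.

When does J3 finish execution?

Gantt: | J1 0-1 | idle 1-2 | J2 2-8 | J3 8-15 |
Completion: J1=1  J2=8  J3=15
Turnaround (C−A): J1=1  J2=6  J3=8

15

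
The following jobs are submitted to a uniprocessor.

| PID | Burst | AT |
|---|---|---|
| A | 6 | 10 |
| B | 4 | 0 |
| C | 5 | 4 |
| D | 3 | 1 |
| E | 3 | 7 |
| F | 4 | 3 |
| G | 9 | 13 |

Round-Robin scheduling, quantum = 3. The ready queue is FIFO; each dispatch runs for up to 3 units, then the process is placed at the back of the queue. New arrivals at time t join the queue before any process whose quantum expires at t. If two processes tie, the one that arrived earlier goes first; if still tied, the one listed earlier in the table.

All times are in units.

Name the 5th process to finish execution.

C

Timeline: | B 0-3 | D 3-6 | F 6-9 | B 9-10 | C 10-13 | E 13-16 | F 16-17 | A 17-20 | G 20-23 | C 23-25 | A 25-28 | G 28-34 |
Completion: A=28  B=10  C=25  D=6  E=16  F=17  G=34
Turnaround (C−A): A=18  B=10  C=21  D=5  E=9  F=14  G=21
Finish order: D → B → E → F → C → A → G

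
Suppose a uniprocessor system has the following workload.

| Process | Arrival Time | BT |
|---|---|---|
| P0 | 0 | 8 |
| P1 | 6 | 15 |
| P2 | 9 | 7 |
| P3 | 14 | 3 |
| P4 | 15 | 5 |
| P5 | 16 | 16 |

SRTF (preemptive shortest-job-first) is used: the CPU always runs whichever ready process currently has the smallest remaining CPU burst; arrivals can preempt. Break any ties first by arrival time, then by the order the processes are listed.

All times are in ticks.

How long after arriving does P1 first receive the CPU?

Schedule: | P0 0-8 | P1 8-9 | P2 9-16 | P3 16-19 | P4 19-24 | P1 24-38 | P5 38-54 |
Completion: P0=8  P1=38  P2=16  P3=19  P4=24  P5=54
Response(P1) = first start − arrival = 8 − 6 = 2

2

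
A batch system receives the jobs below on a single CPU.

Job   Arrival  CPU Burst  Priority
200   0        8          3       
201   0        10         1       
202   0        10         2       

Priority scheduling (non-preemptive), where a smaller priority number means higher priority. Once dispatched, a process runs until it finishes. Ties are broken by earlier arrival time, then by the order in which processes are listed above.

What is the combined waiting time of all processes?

Timeline: | 201 0-10 | 202 10-20 | 200 20-28 |
Completion: 200=28  201=10  202=20
Turnaround (C−A): 200=28  201=10  202=20
Waiting = turnaround − burst: 200=20, 201=0, 202=10
Total waiting = 20 + 0 + 10 = 30

30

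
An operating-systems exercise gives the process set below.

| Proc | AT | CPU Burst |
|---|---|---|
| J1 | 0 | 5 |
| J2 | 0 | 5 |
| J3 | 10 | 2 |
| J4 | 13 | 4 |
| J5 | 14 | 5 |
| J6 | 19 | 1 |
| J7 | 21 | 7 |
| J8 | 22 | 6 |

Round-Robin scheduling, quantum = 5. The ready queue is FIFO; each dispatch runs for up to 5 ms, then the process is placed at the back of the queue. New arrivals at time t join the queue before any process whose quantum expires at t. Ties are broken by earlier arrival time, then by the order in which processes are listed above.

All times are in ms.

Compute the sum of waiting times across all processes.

26

Timeline: | J1 0-5 | J2 5-10 | J3 10-12 | idle 12-13 | J4 13-17 | J5 17-22 | J6 22-23 | J7 23-28 | J8 28-33 | J7 33-35 | J8 35-36 |
Completion: J1=5  J2=10  J3=12  J4=17  J5=22  J6=23  J7=35  J8=36
Turnaround (C−A): J1=5  J2=10  J3=2  J4=4  J5=8  J6=4  J7=14  J8=14
Waiting = turnaround − burst: J1=0, J2=5, J3=0, J4=0, J5=3, J6=3, J7=7, J8=8
Total waiting = 0 + 5 + 0 + 0 + 3 + 3 + 7 + 8 = 26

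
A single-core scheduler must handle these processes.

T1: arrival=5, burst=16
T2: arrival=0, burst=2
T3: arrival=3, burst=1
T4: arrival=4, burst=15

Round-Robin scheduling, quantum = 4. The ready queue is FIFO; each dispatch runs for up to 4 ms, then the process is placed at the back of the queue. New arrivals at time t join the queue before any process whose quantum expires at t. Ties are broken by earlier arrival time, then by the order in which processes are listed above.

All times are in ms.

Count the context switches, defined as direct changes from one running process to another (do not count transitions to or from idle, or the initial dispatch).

8

Timeline: | T2 0-2 | idle 2-3 | T3 3-4 | T4 4-8 | T1 8-12 | T4 12-16 | T1 16-20 | T4 20-24 | T1 24-28 | T4 28-31 | T1 31-35 |
Completion: T1=35  T2=2  T3=4  T4=31
Turnaround (C−A): T1=30  T2=2  T3=1  T4=27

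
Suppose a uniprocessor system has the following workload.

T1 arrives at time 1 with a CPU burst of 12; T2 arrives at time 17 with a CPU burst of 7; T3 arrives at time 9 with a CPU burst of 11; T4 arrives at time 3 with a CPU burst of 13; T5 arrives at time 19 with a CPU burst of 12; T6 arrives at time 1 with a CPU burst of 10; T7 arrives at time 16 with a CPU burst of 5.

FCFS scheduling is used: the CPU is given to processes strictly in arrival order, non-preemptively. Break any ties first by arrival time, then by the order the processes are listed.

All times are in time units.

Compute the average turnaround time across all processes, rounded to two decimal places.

33.57

Schedule: | idle 0-1 | T1 1-13 | T6 13-23 | T4 23-36 | T3 36-47 | T7 47-52 | T2 52-59 | T5 59-71 |
Completion: T1=13  T2=59  T3=47  T4=36  T5=71  T6=23  T7=52
Turnaround (C−A): T1=12  T2=42  T3=38  T4=33  T5=52  T6=22  T7=36
Turnaround times: T1=12, T2=42, T3=38, T4=33, T5=52, T6=22, T7=36
Average turnaround = (12+42+38+33+52+22+36) / 7 = 235/7 = 33.57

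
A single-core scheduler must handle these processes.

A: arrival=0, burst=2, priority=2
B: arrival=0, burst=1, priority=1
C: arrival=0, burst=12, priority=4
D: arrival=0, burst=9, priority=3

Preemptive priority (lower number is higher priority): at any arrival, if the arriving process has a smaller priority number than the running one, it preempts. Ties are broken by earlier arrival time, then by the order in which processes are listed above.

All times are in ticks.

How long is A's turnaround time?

Schedule: | B 0-1 | A 1-3 | D 3-12 | C 12-24 |
Completion: A=3  B=1  C=24  D=12
Turnaround (C−A): A=3  B=1  C=24  D=12
Turnaround(A) = completion − arrival = 3 − 0 = 3

3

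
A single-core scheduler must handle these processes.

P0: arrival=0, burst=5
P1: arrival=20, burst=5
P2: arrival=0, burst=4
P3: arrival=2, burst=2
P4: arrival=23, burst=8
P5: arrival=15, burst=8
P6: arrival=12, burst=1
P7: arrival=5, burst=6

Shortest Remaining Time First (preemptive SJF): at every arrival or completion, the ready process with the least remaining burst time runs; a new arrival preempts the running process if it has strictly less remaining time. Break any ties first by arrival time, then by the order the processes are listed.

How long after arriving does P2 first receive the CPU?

0

Gantt: | P2 0-4 | P3 4-6 | P0 6-11 | P7 11-12 | P6 12-13 | P7 13-18 | P5 18-20 | P1 20-25 | P5 25-31 | P4 31-39 |
Completion: P0=11  P1=25  P2=4  P3=6  P4=39  P5=31  P6=13  P7=18
Turnaround (C−A): P0=11  P1=5  P2=4  P3=4  P4=16  P5=16  P6=1  P7=13
Response(P2) = first start − arrival = 0 − 0 = 0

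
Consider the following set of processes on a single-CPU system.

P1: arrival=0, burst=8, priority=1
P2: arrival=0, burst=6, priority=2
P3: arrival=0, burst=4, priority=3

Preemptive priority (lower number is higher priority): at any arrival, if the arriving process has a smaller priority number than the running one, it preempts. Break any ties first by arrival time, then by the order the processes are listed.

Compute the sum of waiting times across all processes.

Schedule: | P1 0-8 | P2 8-14 | P3 14-18 |
Completion: P1=8  P2=14  P3=18
Turnaround (C−A): P1=8  P2=14  P3=18
Waiting = turnaround − burst: P1=0, P2=8, P3=14
Total waiting = 0 + 8 + 14 = 22

22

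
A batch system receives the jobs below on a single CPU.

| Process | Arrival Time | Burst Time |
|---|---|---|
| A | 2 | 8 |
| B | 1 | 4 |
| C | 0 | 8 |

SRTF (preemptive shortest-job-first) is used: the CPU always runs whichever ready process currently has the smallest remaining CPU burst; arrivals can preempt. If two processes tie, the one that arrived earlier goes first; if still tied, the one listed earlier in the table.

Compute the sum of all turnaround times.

Gantt: | C 0-1 | B 1-5 | C 5-12 | A 12-20 |
Completion: A=20  B=5  C=12
Turnaround (C−A): A=18  B=4  C=12
Turnaround = completion − arrival: A=18, B=4, C=12
Total turnaround = 18 + 4 + 12 = 34

34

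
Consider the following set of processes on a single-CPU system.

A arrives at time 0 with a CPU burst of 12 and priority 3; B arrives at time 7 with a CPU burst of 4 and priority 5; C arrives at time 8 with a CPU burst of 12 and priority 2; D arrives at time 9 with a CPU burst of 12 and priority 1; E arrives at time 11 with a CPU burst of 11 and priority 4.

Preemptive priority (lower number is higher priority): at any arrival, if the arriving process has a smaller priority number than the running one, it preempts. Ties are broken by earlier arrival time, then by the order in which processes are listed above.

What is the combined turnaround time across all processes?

Timeline: | A 0-8 | C 8-9 | D 9-21 | C 21-32 | A 32-36 | E 36-47 | B 47-51 |
Completion: A=36  B=51  C=32  D=21  E=47
Turnaround = completion − arrival: A=36, B=44, C=24, D=12, E=36
Total turnaround = 36 + 44 + 24 + 12 + 36 = 152

152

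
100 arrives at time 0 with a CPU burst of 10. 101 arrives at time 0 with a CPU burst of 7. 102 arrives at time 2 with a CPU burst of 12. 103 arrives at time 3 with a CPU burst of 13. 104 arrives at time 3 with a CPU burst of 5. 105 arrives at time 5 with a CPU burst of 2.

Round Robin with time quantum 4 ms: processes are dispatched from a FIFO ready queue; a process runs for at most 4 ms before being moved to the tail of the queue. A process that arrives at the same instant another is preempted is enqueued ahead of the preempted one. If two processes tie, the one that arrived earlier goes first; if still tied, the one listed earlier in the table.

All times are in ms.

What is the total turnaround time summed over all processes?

Timeline: | 100 0-4 | 101 4-8 | 102 8-12 | 103 12-16 | 104 16-20 | 100 20-24 | 105 24-26 | 101 26-29 | 102 29-33 | 103 33-37 | 104 37-38 | 100 38-40 | 102 40-44 | 103 44-49 |
Completion: 100=40  101=29  102=44  103=49  104=38  105=26
Turnaround (C−A): 100=40  101=29  102=42  103=46  104=35  105=21
Turnaround = completion − arrival: 100=40, 101=29, 102=42, 103=46, 104=35, 105=21
Total turnaround = 40 + 29 + 42 + 46 + 35 + 21 = 213

213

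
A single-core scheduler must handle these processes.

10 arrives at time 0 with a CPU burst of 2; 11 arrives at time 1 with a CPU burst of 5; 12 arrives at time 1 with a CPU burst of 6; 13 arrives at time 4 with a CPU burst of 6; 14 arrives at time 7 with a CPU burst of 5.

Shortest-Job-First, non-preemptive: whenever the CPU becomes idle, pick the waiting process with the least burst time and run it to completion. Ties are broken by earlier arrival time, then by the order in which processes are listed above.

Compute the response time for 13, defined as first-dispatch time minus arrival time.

14

Timeline: | 10 0-2 | 11 2-7 | 14 7-12 | 12 12-18 | 13 18-24 |
Completion: 10=2  11=7  12=18  13=24  14=12
Response(13) = first start − arrival = 18 − 4 = 14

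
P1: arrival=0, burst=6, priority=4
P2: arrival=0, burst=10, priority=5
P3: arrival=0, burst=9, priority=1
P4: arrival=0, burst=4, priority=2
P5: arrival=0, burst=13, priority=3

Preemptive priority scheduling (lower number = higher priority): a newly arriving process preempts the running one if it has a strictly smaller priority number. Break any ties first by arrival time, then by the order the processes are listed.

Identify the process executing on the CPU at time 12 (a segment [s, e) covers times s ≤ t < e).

Schedule: | P3 0-9 | P4 9-13 | P5 13-26 | P1 26-32 | P2 32-42 |
Completion: P1=32  P2=42  P3=9  P4=13  P5=26
Turnaround (C−A): P1=32  P2=42  P3=9  P4=13  P5=26

P4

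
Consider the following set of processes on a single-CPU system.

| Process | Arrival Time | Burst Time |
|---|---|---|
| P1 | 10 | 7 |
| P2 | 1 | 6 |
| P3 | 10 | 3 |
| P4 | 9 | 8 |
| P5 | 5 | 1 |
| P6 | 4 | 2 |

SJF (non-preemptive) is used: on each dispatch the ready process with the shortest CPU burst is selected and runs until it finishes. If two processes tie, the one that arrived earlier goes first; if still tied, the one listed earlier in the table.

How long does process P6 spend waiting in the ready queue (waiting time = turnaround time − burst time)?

4

Timeline: | idle 0-1 | P2 1-7 | P5 7-8 | P6 8-10 | P3 10-13 | P1 13-20 | P4 20-28 |
Completion: P1=20  P2=7  P3=13  P4=28  P5=8  P6=10
Waiting(P6) = turnaround − burst = 6 − 2 = 4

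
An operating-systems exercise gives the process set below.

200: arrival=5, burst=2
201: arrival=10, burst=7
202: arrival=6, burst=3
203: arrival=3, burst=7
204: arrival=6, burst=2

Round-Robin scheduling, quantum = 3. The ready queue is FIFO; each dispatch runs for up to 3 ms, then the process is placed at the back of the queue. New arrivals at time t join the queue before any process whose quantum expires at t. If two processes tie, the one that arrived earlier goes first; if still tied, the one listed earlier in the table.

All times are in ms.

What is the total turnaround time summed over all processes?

Gantt: | idle 0-3 | 203 3-6 | 200 6-8 | 202 8-11 | 204 11-13 | 203 13-16 | 201 16-19 | 203 19-20 | 201 20-24 |
Completion: 200=8  201=24  202=11  203=20  204=13
Turnaround = completion − arrival: 200=3, 201=14, 202=5, 203=17, 204=7
Total turnaround = 3 + 14 + 5 + 17 + 7 = 46

46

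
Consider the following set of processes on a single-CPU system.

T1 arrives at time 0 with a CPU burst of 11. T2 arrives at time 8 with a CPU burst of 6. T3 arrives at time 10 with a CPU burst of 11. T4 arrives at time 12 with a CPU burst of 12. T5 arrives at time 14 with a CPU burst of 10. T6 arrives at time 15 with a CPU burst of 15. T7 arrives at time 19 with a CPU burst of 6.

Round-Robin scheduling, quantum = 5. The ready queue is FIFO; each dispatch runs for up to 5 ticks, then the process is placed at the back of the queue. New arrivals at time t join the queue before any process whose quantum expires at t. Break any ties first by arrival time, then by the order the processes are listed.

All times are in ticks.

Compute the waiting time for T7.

38

Timeline: | T1 0-10 | T2 10-15 | T3 15-20 | T1 20-21 | T4 21-26 | T5 26-31 | T6 31-36 | T2 36-37 | T7 37-42 | T3 42-47 | T4 47-52 | T5 52-57 | T6 57-62 | T7 62-63 | T3 63-64 | T4 64-66 | T6 66-71 |
Completion: T1=21  T2=37  T3=64  T4=66  T5=57  T6=71  T7=63
Turnaround (C−A): T1=21  T2=29  T3=54  T4=54  T5=43  T6=56  T7=44
Waiting(T7) = turnaround − burst = 44 − 6 = 38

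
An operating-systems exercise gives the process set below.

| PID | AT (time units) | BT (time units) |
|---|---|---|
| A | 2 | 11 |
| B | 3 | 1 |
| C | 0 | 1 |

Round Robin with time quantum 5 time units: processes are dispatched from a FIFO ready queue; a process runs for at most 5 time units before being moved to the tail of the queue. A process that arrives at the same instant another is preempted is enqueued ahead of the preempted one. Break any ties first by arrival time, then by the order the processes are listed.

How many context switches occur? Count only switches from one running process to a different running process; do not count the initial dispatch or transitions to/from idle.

2

Gantt: | C 0-1 | idle 1-2 | A 2-7 | B 7-8 | A 8-14 |
Completion: A=14  B=8  C=1
Turnaround (C−A): A=12  B=5  C=1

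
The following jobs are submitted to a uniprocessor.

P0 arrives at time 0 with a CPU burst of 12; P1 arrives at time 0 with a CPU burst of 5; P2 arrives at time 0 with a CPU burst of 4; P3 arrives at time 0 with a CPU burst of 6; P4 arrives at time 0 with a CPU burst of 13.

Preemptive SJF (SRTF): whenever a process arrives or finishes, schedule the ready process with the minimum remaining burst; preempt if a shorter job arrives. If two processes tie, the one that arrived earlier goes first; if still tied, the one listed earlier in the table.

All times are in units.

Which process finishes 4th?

P0

Gantt: | P2 0-4 | P1 4-9 | P3 9-15 | P0 15-27 | P4 27-40 |
Completion: P0=27  P1=9  P2=4  P3=15  P4=40
Turnaround (C−A): P0=27  P1=9  P2=4  P3=15  P4=40
Finish order: P2 → P1 → P3 → P0 → P4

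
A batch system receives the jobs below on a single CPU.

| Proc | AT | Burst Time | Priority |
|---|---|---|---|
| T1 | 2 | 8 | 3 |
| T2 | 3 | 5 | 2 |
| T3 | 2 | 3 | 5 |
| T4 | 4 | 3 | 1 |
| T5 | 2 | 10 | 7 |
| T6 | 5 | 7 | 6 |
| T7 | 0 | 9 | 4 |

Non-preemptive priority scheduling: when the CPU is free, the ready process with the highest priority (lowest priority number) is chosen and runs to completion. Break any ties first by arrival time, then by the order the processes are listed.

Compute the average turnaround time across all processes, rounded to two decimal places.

21.86

Gantt: | T7 0-9 | T4 9-12 | T2 12-17 | T1 17-25 | T3 25-28 | T6 28-35 | T5 35-45 |
Completion: T1=25  T2=17  T3=28  T4=12  T5=45  T6=35  T7=9
Turnaround (C−A): T1=23  T2=14  T3=26  T4=8  T5=43  T6=30  T7=9
Turnaround times: T1=23, T2=14, T3=26, T4=8, T5=43, T6=30, T7=9
Average turnaround = (23+14+26+8+43+30+9) / 7 = 153/7 = 21.86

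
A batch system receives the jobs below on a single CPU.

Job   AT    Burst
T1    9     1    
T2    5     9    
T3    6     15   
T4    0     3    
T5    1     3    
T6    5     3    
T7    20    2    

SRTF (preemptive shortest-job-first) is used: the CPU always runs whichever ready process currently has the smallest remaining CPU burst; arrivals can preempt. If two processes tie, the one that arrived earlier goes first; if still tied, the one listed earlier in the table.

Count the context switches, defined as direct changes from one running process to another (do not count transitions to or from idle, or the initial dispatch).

7

Gantt: | T4 0-3 | T5 3-6 | T6 6-9 | T1 9-10 | T2 10-19 | T3 19-20 | T7 20-22 | T3 22-36 |
Completion: T1=10  T2=19  T3=36  T4=3  T5=6  T6=9  T7=22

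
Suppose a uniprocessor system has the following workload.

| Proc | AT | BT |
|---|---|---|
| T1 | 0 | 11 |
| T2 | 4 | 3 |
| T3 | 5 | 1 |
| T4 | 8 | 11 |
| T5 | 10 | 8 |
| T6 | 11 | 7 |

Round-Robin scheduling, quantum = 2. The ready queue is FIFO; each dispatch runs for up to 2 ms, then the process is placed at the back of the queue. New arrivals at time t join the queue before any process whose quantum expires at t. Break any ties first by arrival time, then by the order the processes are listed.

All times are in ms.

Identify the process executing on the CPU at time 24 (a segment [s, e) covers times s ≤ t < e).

T6

Schedule: | T1 0-4 | T2 4-6 | T1 6-8 | T3 8-9 | T2 9-10 | T4 10-12 | T1 12-14 | T5 14-16 | T6 16-18 | T4 18-20 | T1 20-22 | T5 22-24 | T6 24-26 | T4 26-28 | T1 28-29 | T5 29-31 | T6 31-33 | T4 33-35 | T5 35-37 | T6 37-38 | T4 38-41 |
Completion: T1=29  T2=10  T3=9  T4=41  T5=37  T6=38
Turnaround (C−A): T1=29  T2=6  T3=4  T4=33  T5=27  T6=27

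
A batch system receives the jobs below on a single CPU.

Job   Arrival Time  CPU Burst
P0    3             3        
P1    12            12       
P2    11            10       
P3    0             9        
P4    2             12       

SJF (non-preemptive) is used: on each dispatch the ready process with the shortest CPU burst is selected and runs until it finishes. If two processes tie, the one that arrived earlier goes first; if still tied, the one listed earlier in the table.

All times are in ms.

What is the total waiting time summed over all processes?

49

Gantt: | P3 0-9 | P0 9-12 | P2 12-22 | P4 22-34 | P1 34-46 |
Completion: P0=12  P1=46  P2=22  P3=9  P4=34
Turnaround (C−A): P0=9  P1=34  P2=11  P3=9  P4=32
Waiting = turnaround − burst: P0=6, P1=22, P2=1, P3=0, P4=20
Total waiting = 6 + 22 + 1 + 0 + 20 = 49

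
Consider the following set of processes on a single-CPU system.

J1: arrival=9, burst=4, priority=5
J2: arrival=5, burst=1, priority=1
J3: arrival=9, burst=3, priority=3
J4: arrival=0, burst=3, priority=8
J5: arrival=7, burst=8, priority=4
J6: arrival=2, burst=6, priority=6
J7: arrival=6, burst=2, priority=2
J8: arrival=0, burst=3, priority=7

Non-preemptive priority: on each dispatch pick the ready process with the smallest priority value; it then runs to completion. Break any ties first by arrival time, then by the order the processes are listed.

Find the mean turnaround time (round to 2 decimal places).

Timeline: | J8 0-3 | J6 3-9 | J2 9-10 | J7 10-12 | J3 12-15 | J5 15-23 | J1 23-27 | J4 27-30 |
Completion: J1=27  J2=10  J3=15  J4=30  J5=23  J6=9  J7=12  J8=3
Turnaround (C−A): J1=18  J2=5  J3=6  J4=30  J5=16  J6=7  J7=6  J8=3
Turnaround times: J1=18, J2=5, J3=6, J4=30, J5=16, J6=7, J7=6, J8=3
Average turnaround = (18+5+6+30+16+7+6+3) / 8 = 91/8 = 11.38

11.38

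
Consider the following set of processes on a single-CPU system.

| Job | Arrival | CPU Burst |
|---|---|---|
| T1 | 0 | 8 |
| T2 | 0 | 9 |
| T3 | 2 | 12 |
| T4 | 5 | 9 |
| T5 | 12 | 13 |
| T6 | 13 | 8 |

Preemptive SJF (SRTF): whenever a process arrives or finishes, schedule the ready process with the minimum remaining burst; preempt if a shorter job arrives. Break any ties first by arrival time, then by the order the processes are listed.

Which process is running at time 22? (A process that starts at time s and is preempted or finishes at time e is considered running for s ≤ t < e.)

T6

Timeline: | T1 0-8 | T2 8-17 | T6 17-25 | T4 25-34 | T3 34-46 | T5 46-59 |
Completion: T1=8  T2=17  T3=46  T4=34  T5=59  T6=25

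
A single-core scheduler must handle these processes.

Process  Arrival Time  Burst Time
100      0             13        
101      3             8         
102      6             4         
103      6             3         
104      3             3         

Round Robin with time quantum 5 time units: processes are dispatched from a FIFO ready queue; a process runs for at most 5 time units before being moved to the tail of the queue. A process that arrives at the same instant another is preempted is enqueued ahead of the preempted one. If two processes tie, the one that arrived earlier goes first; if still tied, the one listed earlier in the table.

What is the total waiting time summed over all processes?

70

Timeline: | 100 0-5 | 101 5-10 | 104 10-13 | 100 13-18 | 102 18-22 | 103 22-25 | 101 25-28 | 100 28-31 |
Completion: 100=31  101=28  102=22  103=25  104=13
Turnaround (C−A): 100=31  101=25  102=16  103=19  104=10
Waiting = turnaround − burst: 100=18, 101=17, 102=12, 103=16, 104=7
Total waiting = 18 + 17 + 12 + 16 + 7 = 70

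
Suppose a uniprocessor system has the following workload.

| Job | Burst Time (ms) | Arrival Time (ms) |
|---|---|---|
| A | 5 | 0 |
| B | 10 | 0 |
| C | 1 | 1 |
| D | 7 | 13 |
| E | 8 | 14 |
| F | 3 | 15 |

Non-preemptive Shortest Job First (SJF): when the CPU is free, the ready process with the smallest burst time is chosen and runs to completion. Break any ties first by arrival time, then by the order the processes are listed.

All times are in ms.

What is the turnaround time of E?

20

Gantt: | A 0-5 | C 5-6 | B 6-16 | F 16-19 | D 19-26 | E 26-34 |
Completion: A=5  B=16  C=6  D=26  E=34  F=19
Turnaround (C−A): A=5  B=16  C=5  D=13  E=20  F=4
Turnaround(E) = completion − arrival = 34 − 14 = 20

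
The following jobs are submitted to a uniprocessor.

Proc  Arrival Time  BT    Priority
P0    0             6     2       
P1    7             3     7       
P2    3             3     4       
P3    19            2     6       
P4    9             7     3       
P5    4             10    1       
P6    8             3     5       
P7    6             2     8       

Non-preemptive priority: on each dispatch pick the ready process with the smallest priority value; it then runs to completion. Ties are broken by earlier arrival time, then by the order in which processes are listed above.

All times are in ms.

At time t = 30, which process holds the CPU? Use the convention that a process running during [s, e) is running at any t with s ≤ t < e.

Schedule: | P0 0-6 | P5 6-16 | P4 16-23 | P2 23-26 | P6 26-29 | P3 29-31 | P1 31-34 | P7 34-36 |
Completion: P0=6  P1=34  P2=26  P3=31  P4=23  P5=16  P6=29  P7=36
Turnaround (C−A): P0=6  P1=27  P2=23  P3=12  P4=14  P5=12  P6=21  P7=30

P3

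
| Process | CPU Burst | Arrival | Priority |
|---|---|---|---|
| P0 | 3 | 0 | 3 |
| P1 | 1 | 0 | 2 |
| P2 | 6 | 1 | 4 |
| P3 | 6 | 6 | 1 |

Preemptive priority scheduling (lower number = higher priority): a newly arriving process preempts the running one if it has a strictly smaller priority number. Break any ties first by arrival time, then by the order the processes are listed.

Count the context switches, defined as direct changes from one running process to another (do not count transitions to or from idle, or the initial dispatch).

Schedule: | P1 0-1 | P0 1-4 | P2 4-6 | P3 6-12 | P2 12-16 |
Completion: P0=4  P1=1  P2=16  P3=12
Turnaround (C−A): P0=4  P1=1  P2=15  P3=6

4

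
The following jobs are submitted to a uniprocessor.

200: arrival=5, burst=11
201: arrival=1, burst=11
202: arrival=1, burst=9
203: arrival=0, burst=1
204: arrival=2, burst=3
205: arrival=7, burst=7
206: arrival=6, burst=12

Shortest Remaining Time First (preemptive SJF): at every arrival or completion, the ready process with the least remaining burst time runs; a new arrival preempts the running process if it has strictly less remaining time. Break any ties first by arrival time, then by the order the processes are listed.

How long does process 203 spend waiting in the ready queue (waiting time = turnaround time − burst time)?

Gantt: | 203 0-1 | 202 1-2 | 204 2-5 | 202 5-13 | 205 13-20 | 201 20-31 | 200 31-42 | 206 42-54 |
Completion: 200=42  201=31  202=13  203=1  204=5  205=20  206=54
Turnaround (C−A): 200=37  201=30  202=12  203=1  204=3  205=13  206=48
Waiting(203) = turnaround − burst = 1 − 1 = 0

0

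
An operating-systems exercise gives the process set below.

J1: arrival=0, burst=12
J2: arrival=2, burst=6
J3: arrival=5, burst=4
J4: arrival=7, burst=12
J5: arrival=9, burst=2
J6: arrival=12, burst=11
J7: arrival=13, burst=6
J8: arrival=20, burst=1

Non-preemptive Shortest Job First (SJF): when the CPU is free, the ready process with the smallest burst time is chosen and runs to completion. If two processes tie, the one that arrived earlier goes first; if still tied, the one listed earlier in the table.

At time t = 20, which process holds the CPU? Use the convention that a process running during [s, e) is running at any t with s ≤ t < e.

Gantt: | J1 0-12 | J5 12-14 | J3 14-18 | J2 18-24 | J8 24-25 | J7 25-31 | J6 31-42 | J4 42-54 |
Completion: J1=12  J2=24  J3=18  J4=54  J5=14  J6=42  J7=31  J8=25
Turnaround (C−A): J1=12  J2=22  J3=13  J4=47  J5=5  J6=30  J7=18  J8=5

J2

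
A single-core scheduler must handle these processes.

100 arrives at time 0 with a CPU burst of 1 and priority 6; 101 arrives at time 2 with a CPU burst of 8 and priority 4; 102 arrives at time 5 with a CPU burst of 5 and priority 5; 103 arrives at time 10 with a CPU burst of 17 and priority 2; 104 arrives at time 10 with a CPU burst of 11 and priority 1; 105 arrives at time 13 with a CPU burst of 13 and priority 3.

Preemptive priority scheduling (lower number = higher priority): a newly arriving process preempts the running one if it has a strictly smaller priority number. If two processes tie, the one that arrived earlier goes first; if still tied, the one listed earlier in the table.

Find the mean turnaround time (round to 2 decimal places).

Gantt: | 100 0-1 | idle 1-2 | 101 2-10 | 104 10-21 | 103 21-38 | 105 38-51 | 102 51-56 |
Completion: 100=1  101=10  102=56  103=38  104=21  105=51
Turnaround times: 100=1, 101=8, 102=51, 103=28, 104=11, 105=38
Average turnaround = (1+8+51+28+11+38) / 6 = 137/6 = 22.83

22.83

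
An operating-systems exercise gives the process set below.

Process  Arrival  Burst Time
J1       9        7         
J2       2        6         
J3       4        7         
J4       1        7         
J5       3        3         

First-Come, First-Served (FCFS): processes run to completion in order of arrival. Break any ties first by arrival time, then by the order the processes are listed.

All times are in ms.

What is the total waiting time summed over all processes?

Gantt: | idle 0-1 | J4 1-8 | J2 8-14 | J5 14-17 | J3 17-24 | J1 24-31 |
Completion: J1=31  J2=14  J3=24  J4=8  J5=17
Turnaround (C−A): J1=22  J2=12  J3=20  J4=7  J5=14
Waiting = turnaround − burst: J1=15, J2=6, J3=13, J4=0, J5=11
Total waiting = 15 + 6 + 13 + 0 + 11 = 45

45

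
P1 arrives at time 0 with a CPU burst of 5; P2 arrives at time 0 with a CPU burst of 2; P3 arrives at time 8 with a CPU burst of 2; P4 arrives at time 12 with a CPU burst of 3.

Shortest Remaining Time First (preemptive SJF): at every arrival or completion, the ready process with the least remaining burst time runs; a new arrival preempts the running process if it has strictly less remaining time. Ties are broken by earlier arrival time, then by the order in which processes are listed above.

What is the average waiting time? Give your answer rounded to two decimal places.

Timeline: | P2 0-2 | P1 2-7 | idle 7-8 | P3 8-10 | idle 10-12 | P4 12-15 |
Completion: P1=7  P2=2  P3=10  P4=15
Turnaround (C−A): P1=7  P2=2  P3=2  P4=3
Waiting times: P1=2, P2=0, P3=0, P4=0
Average waiting = (2+0+0+0) / 4 = 2/4 = 0.50

0.50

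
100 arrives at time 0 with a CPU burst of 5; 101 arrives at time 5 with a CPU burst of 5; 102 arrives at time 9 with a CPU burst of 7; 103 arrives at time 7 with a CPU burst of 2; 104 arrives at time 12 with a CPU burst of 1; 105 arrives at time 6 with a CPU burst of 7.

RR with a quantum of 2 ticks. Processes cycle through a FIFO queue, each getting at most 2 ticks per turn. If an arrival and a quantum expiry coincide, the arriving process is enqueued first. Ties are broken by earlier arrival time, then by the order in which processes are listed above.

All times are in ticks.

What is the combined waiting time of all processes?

Gantt: | 100 0-5 | 101 5-7 | 105 7-9 | 103 9-11 | 101 11-13 | 102 13-15 | 105 15-17 | 104 17-18 | 101 18-19 | 102 19-21 | 105 21-23 | 102 23-25 | 105 25-26 | 102 26-27 |
Completion: 100=5  101=19  102=27  103=11  104=18  105=26
Turnaround (C−A): 100=5  101=14  102=18  103=4  104=6  105=20
Waiting = turnaround − burst: 100=0, 101=9, 102=11, 103=2, 104=5, 105=13
Total waiting = 0 + 9 + 11 + 2 + 5 + 13 = 40

40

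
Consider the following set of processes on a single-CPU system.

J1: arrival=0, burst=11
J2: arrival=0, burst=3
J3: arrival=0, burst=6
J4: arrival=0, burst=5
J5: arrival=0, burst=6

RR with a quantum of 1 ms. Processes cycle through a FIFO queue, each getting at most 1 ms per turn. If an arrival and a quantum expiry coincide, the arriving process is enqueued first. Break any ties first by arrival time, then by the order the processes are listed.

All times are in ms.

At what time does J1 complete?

Timeline: | J1 0-1 | J2 1-2 | J3 2-3 | J4 3-4 | J5 4-5 | J1 5-6 | J2 6-7 | J3 7-8 | J4 8-9 | J5 9-10 | J1 10-11 | J2 11-12 | J3 12-13 | J4 13-14 | J5 14-15 | J1 15-16 | J3 16-17 | J4 17-18 | J5 18-19 | J1 19-20 | J3 20-21 | J4 21-22 | J5 22-23 | J1 23-24 | J3 24-25 | J5 25-26 | J1 26-31 |
Completion: J1=31  J2=12  J3=25  J4=22  J5=26

31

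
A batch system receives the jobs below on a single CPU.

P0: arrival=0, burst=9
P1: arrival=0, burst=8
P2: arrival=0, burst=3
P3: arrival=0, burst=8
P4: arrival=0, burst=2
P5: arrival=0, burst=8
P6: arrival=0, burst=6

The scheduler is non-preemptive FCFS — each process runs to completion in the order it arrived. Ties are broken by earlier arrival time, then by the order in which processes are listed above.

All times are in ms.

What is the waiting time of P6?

Schedule: | P0 0-9 | P1 9-17 | P2 17-20 | P3 20-28 | P4 28-30 | P5 30-38 | P6 38-44 |
Completion: P0=9  P1=17  P2=20  P3=28  P4=30  P5=38  P6=44
Turnaround (C−A): P0=9  P1=17  P2=20  P3=28  P4=30  P5=38  P6=44
Waiting(P6) = turnaround − burst = 44 − 6 = 38

38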